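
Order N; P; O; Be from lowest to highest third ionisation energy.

The third ionization energy removes an electron from the +2 ion. For each element: N²⁺ still has 3 valence electrons; P²⁺ still has 3 valence electrons; O²⁺ still has 4 valence electrons; Be²⁺ is the bare [He] core.
Breaking into a closed-shell core is much more expensive than removing a leftover valence electron — Be has the largest IE_3 here.
Valence configurations: N²⁺ [He]2s²2p¹, P²⁺ [Ne]3s²3p¹, O²⁺ [He]2s²2p².
Approximate IE_3 values (kJ/mol): N 4578, P 2914, O 5300, Be 14849.
Hence IE_3: P < N < O < Be.

P, N, O, Be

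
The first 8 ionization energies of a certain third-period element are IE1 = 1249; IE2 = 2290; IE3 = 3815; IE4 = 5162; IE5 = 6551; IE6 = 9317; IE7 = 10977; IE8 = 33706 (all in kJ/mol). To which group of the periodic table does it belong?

Group 17

Look for the largest jump between consecutive ionization energies: IE8/IE7 ≈ 3.1, far larger than any earlier ratio.
That jump marks the point where a core electron is being removed. So the atom has 7 valence electrons.
A main-group element with 7 valence electrons is in group 17.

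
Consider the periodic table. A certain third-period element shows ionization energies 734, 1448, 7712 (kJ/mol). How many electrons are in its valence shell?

2

Look for the largest jump between consecutive ionization energies: IE3/IE2 ≈ 5.3, far larger than any earlier ratio.
That jump marks the point where a core electron is being removed. So the atom has 2 valence electrons.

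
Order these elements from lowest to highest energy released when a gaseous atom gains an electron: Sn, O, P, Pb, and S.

Pb < P < Sn < O < S

O is in period 2, group 16; P is in period 3, group 15; S is in period 3, group 16; Sn is in period 5, group 14; Pb is in period 6, group 14.
Adding an electron releases more energy for atoms nearer the top right (short of the noble gases).
Neither a single period nor a single group — weigh both effects.
P > Pb: both effects reinforce here, so P is clearly the higher of the two.
Sn > P: this pair runs against the simple trend — see the exception note.
O > Sn: relative to Sn, both the across-period and down-group shifts push O's electron affinity up.
S > O: this pair runs against the simple trend — see the exception note.
Note the exception: Sn has a higher electron affinity than P, contrary to the simple trend — adding an electron to P's half-filled np³ subshell costs electron-pairing energy.
Note the exception: S has a higher electron affinity than O, contrary to the simple trend — the compact 2p subshell of O repels the added electron more than S's larger 3p does.
Approximate values (kJ/mol): O 141, P 72, S 200, Sn 107, Pb 35.
So from lowest to highest: Pb < P < Sn < O < S.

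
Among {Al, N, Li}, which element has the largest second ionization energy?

Li

The second ionization energy removes an electron from the +1 ion. For each element: Al⁺ still has 2 valence electrons; N⁺ still has 4 valence electrons; Li⁺ is the bare [He] core.
Breaking into a closed-shell core is much more expensive than removing a leftover valence electron — Li has the largest IE_2 here.
Valence configurations: Al⁺ [Ne]3s², N⁺ [He]2s²2p².
The numbers (kJ/mol): Al 1817, N 2856, Li 7298.
Overall IE_2 order: Al < N < Li.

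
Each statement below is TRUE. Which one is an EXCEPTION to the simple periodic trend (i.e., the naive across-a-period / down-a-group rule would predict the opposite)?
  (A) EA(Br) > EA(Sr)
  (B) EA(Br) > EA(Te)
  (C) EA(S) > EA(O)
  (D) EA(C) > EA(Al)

(C)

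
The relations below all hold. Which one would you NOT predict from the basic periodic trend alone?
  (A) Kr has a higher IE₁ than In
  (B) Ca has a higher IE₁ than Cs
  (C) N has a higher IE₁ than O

(C)

The general trend: IE₁ increases across a period and decreases down a group.
(A) Kr (period 4, group 18) vs In (period 5, group 13): the stated order agrees with the simple trend.
(B) Ca (period 4, group 2) vs Cs (period 6, group 1): the stated order agrees with the simple trend.
(C) N (period 2, group 15) vs O (period 2, group 16): the stated order contradicts the simple trend.
The exception is (C): pairing an electron in O's 2p⁴ costs repulsion energy, so O ionizes more easily than half-filled N (2p³).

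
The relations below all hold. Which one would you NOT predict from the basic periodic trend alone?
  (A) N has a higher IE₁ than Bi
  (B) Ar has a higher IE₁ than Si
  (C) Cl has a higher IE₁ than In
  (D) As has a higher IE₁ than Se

(D)

The general trend: IE₁ increases across a period and decreases down a group.
(A) N (period 2, group 15) vs Bi (period 6, group 15): the stated order agrees with the simple trend.
(B) Ar (period 3, group 18) vs Si (period 3, group 14): the stated order agrees with the simple trend.
(C) Cl (period 3, group 17) vs In (period 5, group 13): the stated order agrees with the simple trend.
(D) As (period 4, group 15) vs Se (period 4, group 16): the stated order contradicts the simple trend.
The exception is (D): Se (4p⁴) ionizes more easily than half-filled As (4p³).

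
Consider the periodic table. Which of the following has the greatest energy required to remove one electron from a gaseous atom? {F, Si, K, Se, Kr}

F is in period 2, group 17; Si is in period 3, group 14; K is in period 4, group 1; Se is in period 4, group 16; Kr is in period 4, group 18.
Removing the outermost electron gets harder across a period and easier down a group.
Neither a single period nor a single group — weigh both effects.
Si > K: both effects reinforce here, so Si is clearly the higher of the two.
Se > Si: period and group pull opposite ways; the across-period shift dominates (941 vs 786 kJ/mol).
Kr > Se: both are in period 4; the period trend gives Kr the larger value.
F > Kr: the two effects oppose for this pair; the down-group effect wins (1681 vs 1351 kJ/mol).
For reference (kJ/mol): F 1681, Si 786, K 419, Se 941, Kr 1351.
The greatest energy required to remove one electron from a gaseous atom among these belongs to F.

F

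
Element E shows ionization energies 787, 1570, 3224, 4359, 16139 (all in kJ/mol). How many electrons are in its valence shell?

Look for the largest jump between consecutive ionization energies: IE5/IE4 ≈ 3.7, far larger than any earlier ratio.
That jump marks the point where a core electron is being removed. So the atom has 4 valence electrons.

4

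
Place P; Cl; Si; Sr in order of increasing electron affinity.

Sr < P < Si < Cl

Electron affinity generally becomes more exothermic across a period toward the halogens and less exothermic down a group.
Neither a single period nor a single group — weigh both effects.
P > Sr: both effects reinforce here, so P is clearly the higher of the two.
Si > P: this pair runs against the simple trend — see the exception note.
Cl > Si: both are in period 3; the period trend gives Cl the larger value.
Note the exception: Si has a higher electron affinity than P, contrary to the simple trend — adding an electron to P's half-filled 3p³ is unfavourable, so Si (3p²) has the more exothermic EA.
Tabulated electron affinity (kJ/mol): Si 134, P 72, Cl 349, Sr 5.
So from lowest to highest: Sr < P < Si < Cl.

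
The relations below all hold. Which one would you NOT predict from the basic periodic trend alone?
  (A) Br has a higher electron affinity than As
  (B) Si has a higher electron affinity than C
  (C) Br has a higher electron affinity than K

The general trend: electron affinity increases across a period and decreases down a group.
(A) Br (period 4, group 17) vs As (period 4, group 15): the stated order agrees with the simple trend.
(B) Si (period 3, group 14) vs C (period 2, group 14): the stated order contradicts the simple trend.
(C) Br (period 4, group 17) vs K (period 4, group 1): the stated order agrees with the simple trend.
The exception is (B): Si's larger, more diffuse 3p orbitals accept an added electron slightly more readily than C's compact 2p.

(B)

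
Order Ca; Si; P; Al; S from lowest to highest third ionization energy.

Al < P < Si < S < Ca

Consider each +2 ion: Ca²⁺ is the bare [Ar] core; Si²⁺ still has 2 valence electrons; P²⁺ still has 3 valence electrons; Al²⁺ still has 1 valence electron; S²⁺ still has 4 valence electrons.
Pulling an electron out of a noble-gas core costs far more than removing a remaining valence electron, so Ca sits at the high end of IE_3.
Valence configurations: Si²⁺ [Ne]3s², P²⁺ [Ne]3s²3p¹, Al²⁺ [Ne]3s¹, S²⁺ [Ne]3s²3p².
P²⁺ loses a lone 3p electron whereas Si²⁺ must break into a filled 3s² pair, so IE_3(Si) > IE_3(P) even though P has the higher nuclear charge.
The numbers (kJ/mol): Ca 4912, Si 3232, P 2914, Al 2745, S 3357.
Putting it together, IE_3: Al < P < Si < S < Ca.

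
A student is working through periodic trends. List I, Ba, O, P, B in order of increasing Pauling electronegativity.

Ba, B, P, I, O

B is in period 2, group 13; O is in period 2, group 16; P is in period 3, group 15; I is in period 5, group 17; Ba is in period 6, group 2.
EN rises left→right (higher Z_eff, smaller atoms) and falls top→bottom (larger, more shielded atoms).
Neither a single period nor a single group — weigh both effects.
B > Ba: relative to Ba, both the across-period and down-group shifts push B's electronegativity up.
P > B: period and group pull opposite ways; the across-period shift dominates (2.19 vs 2.04).
I > P: period and group pull opposite ways; the across-period shift dominates (2.66 vs 2.19).
O > I: the two effects oppose for this pair; the down-group effect wins (3.44 vs 2.66).
Approximate values (Pauling): B 2.04, O 3.44, P 2.19, I 2.66, Ba 0.89.
So from lowest to highest: Ba < B < P < I < O.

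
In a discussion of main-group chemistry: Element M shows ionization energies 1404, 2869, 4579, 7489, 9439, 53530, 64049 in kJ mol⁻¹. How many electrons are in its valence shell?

5

Look for the largest jump between consecutive ionization energies: IE6/IE5 ≈ 5.7, far larger than any earlier ratio.
That jump marks the point where a core electron is being removed. So the atom has 5 valence electrons.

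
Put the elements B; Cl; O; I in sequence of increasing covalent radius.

B is in period 2, group 13; O is in period 2, group 16; Cl is in period 3, group 17; I is in period 5, group 17.
Atomic radius shrinks across a period as nuclear charge pulls the same shell inward, and grows down a group as new shells are added.
Here both period and group differ, so the two effects have to be weighed against each other.
B > O: both are in period 2; the period trend gives B the larger value.
Cl > B: period and group pull opposite ways; the down-group shift dominates (99 vs 85 pm).
I > Cl: I sits below Cl in group 17, so the down-group effect alone puts I larger.
Approximate values (pm): B 85, O 63, Cl 99, I 133.
So from smallest to largest: O < B < Cl < I.

O, B, Cl, I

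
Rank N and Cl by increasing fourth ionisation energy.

Consider each +3 ion: N³⁺ still has 2 valence electrons; Cl³⁺ still has 4 valence electrons.
All are still removing valence electrons, so compare the +3 ions as you would atoms: IE_4 generally rises across a period (higher Z_eff) and falls down a group (larger shell), subject to the usual subshell exceptions.
Valence configurations: N³⁺ [He]2s², Cl³⁺ [Ne]3s²3p².
Approximate IE_4 values (kJ/mol): N 7475, Cl 5159.
Putting it together, IE_4: Cl < N.

Cl < N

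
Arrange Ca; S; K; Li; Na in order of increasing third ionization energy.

S, K, Ca, Na, Li

IE_3 is the cost of taking one more electron from the +2 cation: Ca²⁺ is the bare [Ar] core; S²⁺ still has 4 valence electrons; K²⁺ is already 1 electron into the core; Li²⁺ is already 1 electron into the core; Na²⁺ is already 1 electron into the core.
Core electrons are held far more tightly than valence electrons, so K, Ca, Na and Li top the IE_3 order.
Approximate IE_3 values (kJ/mol): Ca 4912, S 3357, K 4420, Li 11815, Na 6910.
Overall IE_3 order: S < K < Ca < Na < Li.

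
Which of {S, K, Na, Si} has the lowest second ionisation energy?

Si

After 1 electron has been removed, what remains? S⁺ still has 5 valence electrons; K⁺ is the bare [Ar] core; Na⁺ is the bare [Ne] core; Si⁺ still has 3 valence electrons.
Core electrons are held far more tightly than valence electrons, so K and Na top the IE_2 order.
Valence configurations: S⁺ [Ne]3s²3p³, Si⁺ [Ne]3s²3p¹.
The numbers (kJ/mol): S 2252, K 3052, Na 4562, Si 1577.
Overall IE_2 order: Si < S < K < Na.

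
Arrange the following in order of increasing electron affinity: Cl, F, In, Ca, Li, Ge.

Ca < In < Li < Ge < F < Cl

Electron affinity generally becomes more exothermic across a period toward the halogens and less exothermic down a group.
These span different periods and groups, so the two trends combine.
In > Ca: the two effects oppose for this pair; the across-period effect wins (29 vs 2 kJ/mol).
Li > In: period and group pull opposite ways; the down-group shift dominates (60 vs 29 kJ/mol).
Ge > Li: period and group pull opposite ways; the across-period shift dominates (119 vs 60 kJ/mol).
F > Ge: both effects reinforce here, so F is clearly the higher of the two.
Cl > F: this pair runs against the simple trend — see the exception note.
Note the exception: Cl has a higher electron affinity than F, contrary to the simple trend — F's small 2p subshell makes the incoming electron feel strong e⁻–e⁻ repulsion, so Cl actually releases more energy on gaining an electron.
Approximate values (kJ/mol): Li 60, F 328, Cl 349, Ca 2, Ge 119, In 29.
So from lowest to highest: Ca < In < Li < Ge < F < Cl.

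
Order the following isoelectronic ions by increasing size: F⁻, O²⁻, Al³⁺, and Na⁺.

Al³⁺ < Na⁺ < F⁻ < O²⁻

All of these have 10 electrons, so size is governed by nuclear charge alone: the more protons, the stronger the pull on the same electron cloud, and the smaller the ion.
Nuclear charges: Al³⁺ (Z=13), Na⁺ (Z=11), F⁻ (Z=9), O²⁻ (Z=8).
Smallest to largest: Al³⁺ < Na⁺ < F⁻ < O²⁻.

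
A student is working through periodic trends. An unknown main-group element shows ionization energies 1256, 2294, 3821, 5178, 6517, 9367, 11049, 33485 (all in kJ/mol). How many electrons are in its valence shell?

7

Look for the largest jump between consecutive ionization energies: IE8/IE7 ≈ 3.0, far larger than any earlier ratio.
That jump marks the point where a core electron is being removed. So the atom has 7 valence electrons.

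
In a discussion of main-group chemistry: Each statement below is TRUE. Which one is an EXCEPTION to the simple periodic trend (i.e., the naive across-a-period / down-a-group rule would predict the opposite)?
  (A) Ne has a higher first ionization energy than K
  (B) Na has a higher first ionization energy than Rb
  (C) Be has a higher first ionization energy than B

The general trend: first ionization energy increases across a period and decreases down a group.
(A) Ne (period 2, group 18) vs K (period 4, group 1): the stated order agrees with the simple trend.
(B) Na (period 3, group 1) vs Rb (period 5, group 1): the stated order agrees with the simple trend.
(C) Be (period 2, group 2) vs B (period 2, group 13): the stated order contradicts the simple trend.
The exception is (C): removing B's lone 2p electron is easier than breaking Be's filled 2s².

(C)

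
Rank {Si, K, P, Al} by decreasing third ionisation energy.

K, Si, P, Al

Consider each +2 ion: Si²⁺ still has 2 valence electrons; K²⁺ is already 1 electron into the core; P²⁺ still has 3 valence electrons; Al²⁺ still has 1 valence electron.
Core electrons are held far more tightly than valence electrons, so K tops the IE_3 order.
Valence configurations: Si²⁺ [Ne]3s², P²⁺ [Ne]3s²3p¹, Al²⁺ [Ne]3s¹.
P²⁺ loses a lone 3p electron whereas Si²⁺ must break into a filled 3s² pair, so IE_3(Si) > IE_3(P) even though P has the higher nuclear charge.
Approximate IE_3 values (kJ/mol): Si 3232, K 4420, P 2914, Al 2745.
So the third ionization energies run Al < P < Si < K.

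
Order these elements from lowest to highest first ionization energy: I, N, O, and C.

I < C < O < N

C is in period 2, group 14; N is in period 2, group 15; O is in period 2, group 16; I is in period 5, group 17.
Across a period the outer electron is held more tightly (higher IE₁); down a group it sits in a higher shell, more shielded, and comes off more easily.
Here both period and group differ, so the two effects have to be weighed against each other.
C > I: the two effects oppose for this pair; the down-group effect wins (1086 vs 1008 kJ/mol).
O > C: both are in period 2; the period trend gives O the larger value.
N > O: this pair runs against the simple trend — see the exception note.
Note the exception: N has a higher first ionization energy than O, contrary to the simple trend — pairing an electron in O's 2p⁴ costs repulsion energy, so O ionizes more easily than half-filled N (2p³).
For reference (kJ/mol): C 1086, N 1402, O 1314, I 1008.
So from lowest to highest: I < C < O < N.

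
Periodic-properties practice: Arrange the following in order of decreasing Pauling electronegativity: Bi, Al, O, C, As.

C is in period 2, group 14; O is in period 2, group 16; Al is in period 3, group 13; As is in period 4, group 15; Bi is in period 6, group 15.
EN rises left→right (higher Z_eff, smaller atoms) and falls top→bottom (larger, more shielded atoms).
These span different periods and groups, so the two trends combine.
Bi > Al: the two effects oppose for this pair; the across-period effect wins (2.02 vs 1.61).
As > Bi: As sits above Bi in group 15, so the down-group effect alone puts As higher.
C > As: the two effects oppose for this pair; the down-group effect wins (2.55 vs 2.18).
O > C: both are in period 2; the period trend gives O the larger value.
For reference (Pauling): C 2.55, O 3.44, Al 1.61, As 2.18, Bi 2.02.
So from highest to lowest: O > C > As > Bi > Al.

O > C > As > Bi > Al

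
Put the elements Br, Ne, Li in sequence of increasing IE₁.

Li < Br < Ne

First ionization energy rises across a period (greater Z_eff holds electrons more tightly) and falls down a group (valence electrons are farther from the nucleus).
Neither a single period nor a single group — weigh both effects.
Br > Li: the two effects oppose for this pair; the across-period effect wins (1140 vs 520 kJ/mol).
Ne > Br: both effects reinforce here, so Ne is clearly the higher of the two.
Approximate values (kJ/mol): Li 520, Ne 2081, Br 1140.
So from lowest to highest: Li < Br < Ne.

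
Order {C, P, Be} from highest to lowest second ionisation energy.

IE_2 is the cost of taking one more electron from the +1 cation: C⁺ still has 3 valence electrons; P⁺ still has 4 valence electrons; Be⁺ still has 1 valence electron.
All are still removing valence electrons, so compare the +1 ions as you would atoms: IE_2 generally rises across a period (higher Z_eff) and falls down a group (larger shell), subject to the usual subshell exceptions.
Valence configurations: C⁺ [He]2s²2p¹, P⁺ [Ne]3s²3p², Be⁺ [He]2s¹.
Tabulated IE_2 (kJ/mol): C 2353, P 1907, Be 1757.
Putting it together, IE_2: Be < P < C.

C > P > Be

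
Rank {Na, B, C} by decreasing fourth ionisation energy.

B > Na > C

Consider each +3 ion: Na³⁺ is already 2 electrons into the core; B³⁺ is the bare [He] core; C³⁺ still has 1 valence electron.
Core electrons are held far more tightly than valence electrons, so Na and B top the IE_4 order.
Tabulated IE_4 (kJ/mol): Na 9543, B 25026, C 6223.
So the fourth ionization energies run C < Na < B.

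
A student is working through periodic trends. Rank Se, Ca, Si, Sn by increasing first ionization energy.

Ca < Sn < Si < Se

Si is in period 3, group 14; Ca is in period 4, group 2; Se is in period 4, group 16; Sn is in period 5, group 14.
Across a period the outer electron is held more tightly (higher IE₁); down a group it sits in a higher shell, more shielded, and comes off more easily.
Here both period and group differ, so the two effects have to be weighed against each other.
Sn > Ca: the two effects oppose for this pair; the across-period effect wins (709 vs 590 kJ/mol).
Si > Sn: they share group 14; the group trend gives Si the larger value.
Se > Si: period and group pull opposite ways; the across-period shift dominates (941 vs 786 kJ/mol).
Tabulated first ionization energy (kJ/mol): Si 786, Ca 590, Se 941, Sn 709.
So from lowest to highest: Ca < Sn < Si < Se.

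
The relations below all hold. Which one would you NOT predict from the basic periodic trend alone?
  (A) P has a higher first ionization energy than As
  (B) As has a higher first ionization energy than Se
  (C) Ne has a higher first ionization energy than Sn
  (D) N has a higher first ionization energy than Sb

(B)

The general trend: first ionization energy increases across a period and decreases down a group.
(A) P (period 3, group 15) vs As (period 4, group 15): the stated order agrees with the simple trend.
(B) As (period 4, group 15) vs Se (period 4, group 16): the stated order contradicts the simple trend.
(C) Ne (period 2, group 18) vs Sn (period 5, group 14): the stated order agrees with the simple trend.
(D) N (period 2, group 15) vs Sb (period 5, group 15): the stated order agrees with the simple trend.
The exception is (B): Se (4p⁴) ionizes more easily than half-filled As (4p³).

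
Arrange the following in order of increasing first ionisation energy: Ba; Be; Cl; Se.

Ba < Be < Se < Cl

Be is in period 2, group 2; Cl is in period 3, group 17; Se is in period 4, group 16; Ba is in period 6, group 2.
Removing the outermost electron gets harder across a period and easier down a group.
Neither a single period nor a single group — weigh both effects.
Be > Ba: Be sits above Ba in group 2, so the down-group effect alone puts Be higher.
Se > Be: period and group pull opposite ways; the across-period shift dominates (941 vs 900 kJ/mol).
Cl > Se: relative to Se, both the across-period and down-group shifts push Cl's first ionization energy up.
Tabulated first ionization energy (kJ/mol): Be 900, Cl 1251, Se 941, Ba 503.
So from lowest to highest: Ba < Be < Se < Cl.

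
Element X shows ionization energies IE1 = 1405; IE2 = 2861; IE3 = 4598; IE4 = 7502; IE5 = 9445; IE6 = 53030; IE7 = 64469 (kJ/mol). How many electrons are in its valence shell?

Look for the largest jump between consecutive ionization energies: IE6/IE5 ≈ 5.6, far larger than any earlier ratio.
That jump marks the point where a core electron is being removed. So the atom has 5 valence electrons.

5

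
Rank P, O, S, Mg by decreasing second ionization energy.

O, S, P, Mg

Consider each +1 ion: P⁺ still has 4 valence electrons; O⁺ still has 5 valence electrons; S⁺ still has 5 valence electrons; Mg⁺ still has 1 valence electron.
All are still removing valence electrons, so compare the +1 ions as you would atoms: IE_2 generally rises across a period (higher Z_eff) and falls down a group (larger shell), subject to the usual subshell exceptions.
Valence configurations: P⁺ [Ne]3s²3p², O⁺ [He]2s²2p³, S⁺ [Ne]3s²3p³, Mg⁺ [Ne]3s¹.
Approximate IE_2 values (kJ/mol): P 1907, O 3388, S 2252, Mg 1451.
Hence IE_2: Mg < P < S < O.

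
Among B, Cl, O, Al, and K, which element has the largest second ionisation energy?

O

The second ionization energy removes an electron from the +1 ion. For each element: B⁺ still has 2 valence electrons; Cl⁺ still has 6 valence electrons; O⁺ still has 5 valence electrons; Al⁺ still has 2 valence electrons; K⁺ is the bare [Ar] core.
Usually core removal costs more than valence removal, but here the competition is close: a tightly held n=2 valence electron can cost more to remove than an n=3 core electron, so the actual values have to decide it.
Valence configurations: B⁺ [He]2s², Cl⁺ [Ne]3s²3p⁴, O⁺ [He]2s²2p³, Al⁺ [Ne]3s².
Tabulated IE_2 (kJ/mol): B 2427, Cl 2298, O 3388, Al 1817, K 3052.
So the second ionization energies run Al < Cl < B < K < O.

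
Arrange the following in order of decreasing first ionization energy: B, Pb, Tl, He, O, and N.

He > N > O > B > Pb > Tl

He is in period 1, group 18; B is in period 2, group 13; N is in period 2, group 15; O is in period 2, group 16; Tl is in period 6, group 13; Pb is in period 6, group 14.
Across a period the outer electron is held more tightly (higher IE₁); down a group it sits in a higher shell, more shielded, and comes off more easily.
Here both period and group differ, so the two effects have to be weighed against each other.
Pb > Tl: Pb lies to the right of Tl in period 6, so the across-period effect alone puts Pb higher.
B > Pb: the two effects oppose for this pair; the down-group effect wins (801 vs 716 kJ/mol).
O > B: O lies to the right of B in period 2, so the across-period effect alone puts O higher.
N > O: this pair runs against the simple trend — see the exception note.
He > N: relative to N, both the across-period and down-group shifts push He's first ionization energy up.
Note the exception: N has a higher first ionization energy than O, contrary to the simple trend — pairing an electron in O's 2p⁴ costs repulsion energy, so O ionizes more easily than half-filled N (2p³).
For reference (kJ/mol): He 2372, B 801, N 1402, O 1314, Tl 589, Pb 716.
So from highest to lowest: He > N > O > B > Pb > Tl.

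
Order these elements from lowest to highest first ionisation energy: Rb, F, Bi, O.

Rb < Bi < O < F

Removing the outermost electron gets harder across a period and easier down a group.
Neither a single period nor a single group — weigh both effects.
Bi > Rb: the two effects oppose for this pair; the across-period effect wins (703 vs 403 kJ/mol).
O > Bi: relative to Bi, both the across-period and down-group shifts push O's first ionization energy up.
F > O: both are in period 2; the period trend gives F the larger value.
Approximate values (kJ/mol): O 1314, F 1681, Rb 403, Bi 703.
So from lowest to highest: Rb < Bi < O < F.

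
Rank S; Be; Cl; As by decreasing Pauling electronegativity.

Cl > S > As > Be

Be is in period 2, group 2; S is in period 3, group 16; Cl is in period 3, group 17; As is in period 4, group 15.
Smaller atoms with higher effective nuclear charge are more electronegative.
These span different periods and groups, so the two trends combine.
As > Be: period and group pull opposite ways; the across-period shift dominates (2.18 vs 1.57).
S > As: relative to As, both the across-period and down-group shifts push S's electronegativity up.
Cl > S: Cl lies to the right of S in period 3, so the across-period effect alone puts Cl higher.
For reference (Pauling): Be 1.57, S 2.58, Cl 3.16, As 2.18.
So from highest to lowest: Cl > S > As > Be.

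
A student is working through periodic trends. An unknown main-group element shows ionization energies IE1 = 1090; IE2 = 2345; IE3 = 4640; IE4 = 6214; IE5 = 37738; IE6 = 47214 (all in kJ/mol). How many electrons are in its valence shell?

Look for the largest jump between consecutive ionization energies: IE5/IE4 ≈ 6.1, far larger than any earlier ratio.
That jump marks the point where a core electron is being removed. So the atom has 4 valence electrons.

4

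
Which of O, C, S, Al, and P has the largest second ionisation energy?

After 1 electron has been removed, what remains? O⁺ still has 5 valence electrons; C⁺ still has 3 valence electrons; S⁺ still has 5 valence electrons; Al⁺ still has 2 valence electrons; P⁺ still has 4 valence electrons.
All are still removing valence electrons, so compare the +1 ions as you would atoms: IE_2 generally rises across a period (higher Z_eff) and falls down a group (larger shell), subject to the usual subshell exceptions.
Valence configurations: O⁺ [He]2s²2p³, C⁺ [He]2s²2p¹, S⁺ [Ne]3s²3p³, Al⁺ [Ne]3s², P⁺ [Ne]3s²3p².
Tabulated IE_2 (kJ/mol): O 3388, C 2353, S 2252, Al 1817, P 1907.
Putting it together, IE_2: Al < P < S < C < O.

O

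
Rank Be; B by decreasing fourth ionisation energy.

B > Be

Consider each +3 ion: Be³⁺ is already 1 electron into the core; B³⁺ is the bare [He] core.
All of these are removing an electron from a noble-gas core or deeper; the smaller core (lower principal quantum number) is held far more tightly, and within a period the higher nuclear charge binds the same core more tightly.
Tabulated IE_4 (kJ/mol): Be 21007, B 25026.
Hence IE_4: Be < B.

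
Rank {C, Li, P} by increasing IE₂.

Consider each +1 ion: C⁺ still has 3 valence electrons; Li⁺ is the bare [He] core; P⁺ still has 4 valence electrons.
Breaking into a closed-shell core is much more expensive than removing a leftover valence electron — Li has the largest IE_2 here.
Valence configurations: C⁺ [He]2s²2p¹, P⁺ [Ne]3s²3p².
Tabulated IE_2 (kJ/mol): C 2353, Li 7298, P 1907.
Overall IE_2 order: P < C < Li.

P < C < Li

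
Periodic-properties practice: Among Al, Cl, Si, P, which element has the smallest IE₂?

Consider each +1 ion: Al⁺ still has 2 valence electrons; Cl⁺ still has 6 valence electrons; Si⁺ still has 3 valence electrons; P⁺ still has 4 valence electrons.
All are still removing valence electrons, so compare the +1 ions as you would atoms: IE_2 generally rises across a period (higher Z_eff) and falls down a group (larger shell), subject to the usual subshell exceptions.
Valence configurations: Al⁺ [Ne]3s², Cl⁺ [Ne]3s²3p⁴, Si⁺ [Ne]3s²3p¹, P⁺ [Ne]3s²3p².
Si⁺ loses a lone 3p electron whereas Al⁺ must break into a filled 3s² pair, so IE_2(Al) > IE_2(Si) even though Si has the higher nuclear charge.
Approximate IE_2 values (kJ/mol): Al 1817, Cl 2298, Si 1577, P 1907.
Overall IE_2 order: Si < Al < P < Cl.

Si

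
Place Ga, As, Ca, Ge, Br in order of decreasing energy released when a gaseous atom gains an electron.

Atoms with high Z_eff and room in the valence shell (especially the halogens) have the most exothermic electron affinities.
All lie in period 4; the across-period trend (electron affinity increases left to right) applies, with the exception below.
Note the exception: Ge has a higher electron affinity than As, contrary to the simple trend — adding an electron to As's half-filled 4p³ is unfavourable, so Ge (4p²) has the more exothermic EA.
Approximate values (kJ/mol): Ca 2, Ga 29, Ge 119, As 78, Br 325.
So from highest to lowest: Br > Ge > As > Ga > Ca.

Br > Ge > As > Ga > Ca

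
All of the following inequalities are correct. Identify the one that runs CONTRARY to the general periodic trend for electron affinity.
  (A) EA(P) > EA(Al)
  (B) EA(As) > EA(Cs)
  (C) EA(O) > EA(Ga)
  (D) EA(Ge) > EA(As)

The general trend: electron affinity increases across a period and decreases down a group.
(A) P (period 3, group 15) vs Al (period 3, group 13): the stated order agrees with the simple trend.
(B) As (period 4, group 15) vs Cs (period 6, group 1): the stated order agrees with the simple trend.
(C) O (period 2, group 16) vs Ga (period 4, group 13): the stated order agrees with the simple trend.
(D) Ge (period 4, group 14) vs As (period 4, group 15): the stated order contradicts the simple trend.
The exception is (D): adding an electron to As's half-filled 4p³ is unfavourable, so Ge (4p²) has the more exothermic EA.

(D)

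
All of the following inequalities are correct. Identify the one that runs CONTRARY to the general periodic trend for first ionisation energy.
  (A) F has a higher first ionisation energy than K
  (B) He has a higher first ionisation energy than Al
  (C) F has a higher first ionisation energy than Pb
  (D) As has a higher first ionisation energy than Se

(D)

The general trend: first ionisation energy increases across a period and decreases down a group.
(A) F (period 2, group 17) vs K (period 4, group 1): the stated order agrees with the simple trend.
(B) He (period 1, group 18) vs Al (period 3, group 13): the stated order agrees with the simple trend.
(C) F (period 2, group 17) vs Pb (period 6, group 14): the stated order agrees with the simple trend.
(D) As (period 4, group 15) vs Se (period 4, group 16): the stated order contradicts the simple trend.
The exception is (D): Se (4p⁴) ionizes more easily than half-filled As (4p³).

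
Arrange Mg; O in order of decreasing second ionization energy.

Consider each +1 ion: Mg⁺ still has 1 valence electron; O⁺ still has 5 valence electrons.
All are still removing valence electrons, so compare the +1 ions as you would atoms: IE_2 generally rises across a period (higher Z_eff) and falls down a group (larger shell), subject to the usual subshell exceptions.
Valence configurations: Mg⁺ [Ne]3s¹, O⁺ [He]2s²2p³.
Tabulated IE_2 (kJ/mol): Mg 1451, O 3388.
Putting it together, IE_2: Mg < O.

O, Mg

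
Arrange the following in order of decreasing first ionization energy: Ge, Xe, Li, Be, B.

Xe > Be > B > Ge > Li

Li is in period 2, group 1; Be is in period 2, group 2; B is in period 2, group 13; Ge is in period 4, group 14; Xe is in period 5, group 18.
IE₁ increases left→right with effective nuclear charge and decreases top→bottom as the valence shell moves farther out.
These span different periods and groups, so the two trends combine.
Ge > Li: the two effects oppose for this pair; the across-period effect wins (762 vs 520 kJ/mol).
B > Ge: period and group pull opposite ways; the down-group shift dominates (801 vs 762 kJ/mol).
Be > B: this pair runs against the simple trend — see the exception note.
Xe > Be: period and group pull opposite ways; the across-period shift dominates (1170 vs 900 kJ/mol).
Note the exception: Be has a higher first ionization energy than B, contrary to the simple trend — removing B's lone 2p electron is easier than breaking Be's filled 2s².
Tabulated first ionization energy (kJ/mol): Li 520, Be 900, B 801, Ge 762, Xe 1170.
So from highest to lowest: Xe > Be > B > Ge > Li.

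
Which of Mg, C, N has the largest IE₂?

N

IE_2 is the cost of taking one more electron from the +1 cation: Mg⁺ still has 1 valence electron; C⁺ still has 3 valence electrons; N⁺ still has 4 valence electrons.
All are still removing valence electrons, so compare the +1 ions as you would atoms: IE_2 generally rises across a period (higher Z_eff) and falls down a group (larger shell), subject to the usual subshell exceptions.
Valence configurations: Mg⁺ [Ne]3s¹, C⁺ [He]2s²2p¹, N⁺ [He]2s²2p².
The numbers (kJ/mol): Mg 1451, C 2353, N 2856.
Putting it together, IE_2: Mg < C < N.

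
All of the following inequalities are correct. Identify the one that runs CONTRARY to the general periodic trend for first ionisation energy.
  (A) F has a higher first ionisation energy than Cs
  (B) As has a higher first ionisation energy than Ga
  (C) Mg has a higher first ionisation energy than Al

(C)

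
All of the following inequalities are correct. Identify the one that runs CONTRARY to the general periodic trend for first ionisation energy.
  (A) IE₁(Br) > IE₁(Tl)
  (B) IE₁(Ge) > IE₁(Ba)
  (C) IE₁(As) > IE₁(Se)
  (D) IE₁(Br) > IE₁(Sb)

The general trend: first ionisation energy increases across a period and decreases down a group.
(A) Br (period 4, group 17) vs Tl (period 6, group 13): the stated order agrees with the simple trend.
(B) Ge (period 4, group 14) vs Ba (period 6, group 2): the stated order agrees with the simple trend.
(C) As (period 4, group 15) vs Se (period 4, group 16): the stated order contradicts the simple trend.
(D) Br (period 4, group 17) vs Sb (period 5, group 15): the stated order agrees with the simple trend.
The exception is (C): Se (4p⁴) ionizes more easily than half-filled As (4p³).

(C)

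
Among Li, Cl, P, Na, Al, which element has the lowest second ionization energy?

Al

The second ionization energy removes an electron from the +1 ion. For each element: Li⁺ is the bare [He] core; Cl⁺ still has 6 valence electrons; P⁺ still has 4 valence electrons; Na⁺ is the bare [Ne] core; Al⁺ still has 2 valence electrons.
Core electrons are held far more tightly than valence electrons, so Na and Li top the IE_2 order.
Valence configurations: Cl⁺ [Ne]3s²3p⁴, P⁺ [Ne]3s²3p², Al⁺ [Ne]3s².
The numbers (kJ/mol): Li 7298, Cl 2298, P 1907, Na 4562, Al 1817.
So the second ionization energies run Al < P < Cl < Na < Li.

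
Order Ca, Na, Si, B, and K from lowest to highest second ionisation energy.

Ca < Si < B < K < Na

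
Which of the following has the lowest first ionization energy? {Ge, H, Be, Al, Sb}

H is in period 1, group 1; Be is in period 2, group 2; Al is in period 3, group 13; Ge is in period 4, group 14; Sb is in period 5, group 15.
IE₁ increases left→right with effective nuclear charge and decreases top→bottom as the valence shell moves farther out.
These sit on a diagonal, where the across-period and down-group effects partly cancel.
Ge > Al: period and group pull opposite ways; the across-period shift dominates (762 vs 578 kJ/mol).
Sb > Ge: the two effects oppose for this pair; the across-period effect wins (831 vs 762 kJ/mol).
Be > Sb: period and group pull opposite ways; the down-group shift dominates (900 vs 831 kJ/mol).
H > Be: period and group pull opposite ways; the down-group shift dominates (1312 vs 900 kJ/mol).
Tabulated first ionization energy (kJ/mol): H 1312, Be 900, Al 578, Ge 762, Sb 831.
The lowest first ionization energy among these belongs to Al.

Al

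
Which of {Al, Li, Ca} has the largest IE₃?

Li

After 2 electrons have been removed, what remains? Al²⁺ still has 1 valence electron; Li²⁺ is already 1 electron into the core; Ca²⁺ is the bare [Ar] core.
Pulling an electron out of a noble-gas core costs far more than removing a remaining valence electron, so Ca and Li sit at the high end of IE_3.
Approximate IE_3 values (kJ/mol): Al 2745, Li 11815, Ca 4912.
Overall IE_3 order: Al < Ca < Li.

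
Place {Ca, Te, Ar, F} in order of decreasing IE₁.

F is in period 2, group 17; Ar is in period 3, group 18; Ca is in period 4, group 2; Te is in period 5, group 16.
IE₁ increases left→right with effective nuclear charge and decreases top→bottom as the valence shell moves farther out.
Neither a single period nor a single group — weigh both effects.
Te > Ca: period and group pull opposite ways; the across-period shift dominates (869 vs 590 kJ/mol).
Ar > Te: both effects reinforce here, so Ar is clearly the higher of the two.
F > Ar: the two effects oppose for this pair; the down-group effect wins (1681 vs 1521 kJ/mol).
For reference (kJ/mol): F 1681, Ar 1521, Ca 590, Te 869.
So from highest to lowest: F > Ar > Te > Ca.

F > Ar > Te > Ca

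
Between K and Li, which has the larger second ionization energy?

Li

The second ionization energy removes an electron from the +1 ion. For each element: K⁺ is the bare [Ar] core; Li⁺ is the bare [He] core.
All of these are removing an electron from a noble-gas core or deeper; the smaller core (lower principal quantum number) is held far more tightly, and within a period the higher nuclear charge binds the same core more tightly.
Approximate IE_2 values (kJ/mol): K 3052, Li 7298.
So the second ionization energies run K < Li.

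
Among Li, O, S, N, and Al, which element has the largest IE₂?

Consider each +1 ion: Li⁺ is the bare [He] core; O⁺ still has 5 valence electrons; S⁺ still has 5 valence electrons; N⁺ still has 4 valence electrons; Al⁺ still has 2 valence electrons.
Pulling an electron out of a noble-gas core costs far more than removing a remaining valence electron, so Li sits at the high end of IE_2.
Valence configurations: O⁺ [He]2s²2p³, S⁺ [Ne]3s²3p³, N⁺ [He]2s²2p², Al⁺ [Ne]3s².
The numbers (kJ/mol): Li 7298, O 3388, S 2252, N 2856, Al 1817.
So the second ionization energies run Al < S < N < O < Li.

Li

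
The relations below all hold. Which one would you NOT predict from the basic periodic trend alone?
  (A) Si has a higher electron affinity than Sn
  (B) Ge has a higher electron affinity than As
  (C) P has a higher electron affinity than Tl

The general trend: electron affinity increases across a period and decreases down a group.
(A) Si (period 3, group 14) vs Sn (period 5, group 14): the stated order agrees with the simple trend.
(B) Ge (period 4, group 14) vs As (period 4, group 15): the stated order contradicts the simple trend.
(C) P (period 3, group 15) vs Tl (period 6, group 13): the stated order agrees with the simple trend.
The exception is (B): adding an electron to As's half-filled 4p³ is unfavourable, so Ge (4p²) has the more exothermic EA.

(B)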